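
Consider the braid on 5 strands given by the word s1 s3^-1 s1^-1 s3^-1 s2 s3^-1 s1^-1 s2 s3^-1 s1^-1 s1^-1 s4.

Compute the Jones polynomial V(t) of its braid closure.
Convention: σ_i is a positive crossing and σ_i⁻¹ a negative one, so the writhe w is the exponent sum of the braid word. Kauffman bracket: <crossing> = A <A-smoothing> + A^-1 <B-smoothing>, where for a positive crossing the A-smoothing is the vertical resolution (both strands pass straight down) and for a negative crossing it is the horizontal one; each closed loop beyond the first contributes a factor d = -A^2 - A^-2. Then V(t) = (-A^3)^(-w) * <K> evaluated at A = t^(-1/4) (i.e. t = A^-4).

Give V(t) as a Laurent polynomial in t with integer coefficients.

1 - 2*t^-1 + 4*t^-2 - 5*t^-3 + 7*t^-4 - 7*t^-5 + 6*t^-6 - 5*t^-7 + 3*t^-8 - t^-9

Derivation:
The presented braid s1 s3^-1 s1^-1 s3^-1 s2 s3^-1 s1^-1 s2 s3^-1 s1^-1 s1^-1 s4 on 5 strands reduces by inverse Markov moves (closure unchanged at each step):
  Destabilize: the word has the form β·s4 where s4 occurs only as the final letter (β ∈ B_4); drop it and the last strand → 4 strands.
  Deconjugate: the word is γ·β·γ⁻¹ with γ = s1 (prefix) and γ⁻¹ = s1^-1 (suffix); strip both.
Reduced to β = s3^-1 s1^-1 s3^-1 s2 s3^-1 s1^-1 s2 s3^-1 s1^-1 on 4 strands, 9 crossings.
Compute on β:
Braid: s3^-1 s1^-1 s3^-1 s2 s3^-1 s1^-1 s2 s3^-1 s1^-1 on 4 strands, 9 crossings.
Writhe w = (#positive) - (#negative) = 2 - 7 = -5.
Computing the Kauffman bracket via state sum. There are 2^9 = 512 states.
Each crossing splits two ways (0=vertical, 1=horizontal). The state's weight is A^(#A-smoothings - #B-smoothings) * d^(loops - 1).
Tabulate the states by total A-exponent and number of loops L (A-exp: L × count):
  A^9: L=7 ×1
  A^7: L=6 ×9
  A^5: L=5 ×36
  A^3: L=4 ×83, L=6 ×1
  A^1: L=3 ×118, L=5 ×8
  A^-1: L=2 ×100, L=4 ×26
  A^-3: L=1 ×41, L=3 ×42, L=5 ×1
  A^-5: L=2 ×31, L=4 ×5
  A^-7: L=3 ×9
  A^-9: L=4 ×1
Each group contributes A^e * Σ count * d^(L-1):
Powers of d = -A^2 - A^-2: d^2 = A^4 + 2 + A^-4; d^3 = -A^6 - 3*A^2 - 3*A^-2 - A^-6; d^4 = A^8 + 4*A^4 + 6 + 4*A^-4 + A^-8; d^5 = -A^10 - 5*A^6 - 10*A^2 - 10*A^-2 - 5*A^-6 - A^-10; d^6 = A^12 + 6*A^8 + 15*A^4 + 20 + 15*A^-4 + 6*A^-8 + A^-12.
  A^9 * (d^6) = A^21 + 6*A^17 + 15*A^13 + 20*A^9 + 15*A^5 + 6*A + A^-3
  A^7 * (9*d^5) = -9*A^17 - 45*A^13 - 90*A^9 - 90*A^5 - 45*A - 9*A^-3
  A^5 * (36*d^4) = 36*A^13 + 144*A^9 + 216*A^5 + 144*A + 36*A^-3
  A^3 * (83*d^3 + d^5) = -A^13 - 88*A^9 - 259*A^5 - 259*A - 88*A^-3 - A^-7
  A^1 * (118*d^2 + 8*d^4) = 8*A^9 + 150*A^5 + 284*A + 150*A^-3 + 8*A^-7
  A^-1 * (100*d + 26*d^3) = -26*A^5 - 178*A - 178*A^-3 - 26*A^-7
  A^-3 * (41 + 42*d^2 + d^4) = A^5 + 46*A + 131*A^-3 + 46*A^-7 + A^-11
  A^-5 * (31*d + 5*d^3) = -5*A - 46*A^-3 - 46*A^-7 - 5*A^-11
  A^-7 * (9*d^2) = 9*A^-3 + 18*A^-7 + 9*A^-11
  A^-9 * (d^3) = -A^-3 - 3*A^-7 - 3*A^-11 - A^-15
Summing the groups: <K> = A^21 - 3*A^17 + 5*A^13 - 6*A^9 + 7*A^5 - 7*A + 5*A^-3 - 4*A^-7 + 2*A^-11 - A^-15
Normalise by the writhe: (-A^3)^(-w) = (-A^3)^(5) = -A^15, so f(A) = -A^15 * <K> = -A^36 + 3*A^32 - 5*A^28 + 6*A^24 - 7*A^20 + 7*A^16 - 5*A^12 + 4*A^8 - 2*A^4 + 1.
Substitute A = t^(-1/4), i.e. A^e → t^(-e/4): V(t) = 1 - 2*t^-1 + 4*t^-2 - 5*t^-3 + 7*t^-4 - 7*t^-5 + 6*t^-6 - 5*t^-7 + 3*t^-8 - t^-9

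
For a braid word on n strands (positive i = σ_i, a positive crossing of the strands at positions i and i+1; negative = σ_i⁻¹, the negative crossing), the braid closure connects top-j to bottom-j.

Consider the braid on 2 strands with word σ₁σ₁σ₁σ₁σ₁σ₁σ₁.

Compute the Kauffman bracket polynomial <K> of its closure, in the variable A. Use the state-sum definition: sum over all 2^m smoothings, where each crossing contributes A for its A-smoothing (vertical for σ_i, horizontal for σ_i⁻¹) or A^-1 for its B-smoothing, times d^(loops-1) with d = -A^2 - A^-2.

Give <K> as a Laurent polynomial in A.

Braid: s1 s1 s1 s1 s1 s1 s1 on 2 strands, 7 crossings.
Writhe w = (#positive) - (#negative) = 7 - 0 = 7.
State-sum expansion of <K>. There are 2^7 = 128 states.
For each crossing: s=0 is the vertical smoothing, s=1 horizontal. Crossing k contributes A^(sign_k * (1 - 2*s_k)); loop factor d = -A^2 - A^-2.
Tabulate the states by total A-exponent and number of loops L (A-exp: L × count):
  A^7: L=2 ×1
  A^5: L=1 ×7
  A^3: L=2 ×21
  A^1: L=3 ×35
  A^-1: L=4 ×35
  A^-3: L=5 ×21
  A^-5: L=6 ×7
  A^-7: L=7 ×1
Each group contributes A^e * Σ count * d^(L-1):
Powers of d = -A^2 - A^-2: d^2 = A^4 + 2 + A^-4; d^3 = -A^6 - 3*A^2 - 3*A^-2 - A^-6; d^4 = A^8 + 4*A^4 + 6 + 4*A^-4 + A^-8; d^5 = -A^10 - 5*A^6 - 10*A^2 - 10*A^-2 - 5*A^-6 - A^-10; d^6 = A^12 + 6*A^8 + 15*A^4 + 20 + 15*A^-4 + 6*A^-8 + A^-12.
  A^7 * (d) = -A^9 - A^5
  A^5 * (7) = 7*A^5
  A^3 * (21*d) = -21*A^5 - 21*A
  A^1 * (35*d^2) = 35*A^5 + 70*A + 35*A^-3
  A^-1 * (35*d^3) = -35*A^5 - 105*A - 105*A^-3 - 35*A^-7
  A^-3 * (21*d^4) = 21*A^5 + 84*A + 126*A^-3 + 84*A^-7 + 21*A^-11
  A^-5 * (7*d^5) = -7*A^5 - 35*A - 70*A^-3 - 70*A^-7 - 35*A^-11 - 7*A^-15
  A^-7 * (d^6) = A^5 + 6*A + 15*A^-3 + 20*A^-7 + 15*A^-11 + 6*A^-15 + A^-19
Summing the groups: <K> = -A^9 - A + A^-3 - A^-7 + A^-11 - A^-15 + A^-19

Answer: -A^9 - A + A^-3 - A^-7 + A^-11 - A^-15 + A^-19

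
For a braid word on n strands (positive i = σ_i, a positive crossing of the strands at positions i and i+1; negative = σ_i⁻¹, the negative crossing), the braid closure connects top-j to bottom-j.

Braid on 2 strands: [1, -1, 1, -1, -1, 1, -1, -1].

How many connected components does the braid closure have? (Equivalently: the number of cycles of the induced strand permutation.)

2

Derivation:
Track the strand permutation on 2 strands, starting from identity.
  step 1: s1 swaps positions 1,2 -> [2 1]
  step 2: s1^-1 swaps positions 1,2 -> [1 2]
  step 3: s1 swaps positions 1,2 -> [2 1]
  step 4: s1^-1 swaps positions 1,2 -> [1 2]
  step 5: s1^-1 swaps positions 1,2 -> [2 1]
  step 6: s1 swaps positions 1,2 -> [1 2]
  step 7: s1^-1 swaps positions 1,2 -> [2 1]
  step 8: s1^-1 swaps positions 1,2 -> [1 2]
Final permutation (position -> original strand): [1 2]
Closure components = cycle count of this permutation = 2.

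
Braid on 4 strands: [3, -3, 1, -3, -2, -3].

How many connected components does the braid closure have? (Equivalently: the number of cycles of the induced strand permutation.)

2

Derivation:
Track the strand permutation on 4 strands, starting from identity.
  step 1: s3 swaps positions 3,4 -> [1 2 4 3]
  step 2: s3^-1 swaps positions 3,4 -> [1 2 3 4]
  step 3: s1 swaps positions 1,2 -> [2 1 3 4]
  step 4: s3^-1 swaps positions 3,4 -> [2 1 4 3]
  step 5: s2^-1 swaps positions 2,3 -> [2 4 1 3]
  step 6: s3^-1 swaps positions 3,4 -> [2 4 3 1]
Final permutation (position -> original strand): [2 4 3 1]
Closure components = cycle count of this permutation = 2.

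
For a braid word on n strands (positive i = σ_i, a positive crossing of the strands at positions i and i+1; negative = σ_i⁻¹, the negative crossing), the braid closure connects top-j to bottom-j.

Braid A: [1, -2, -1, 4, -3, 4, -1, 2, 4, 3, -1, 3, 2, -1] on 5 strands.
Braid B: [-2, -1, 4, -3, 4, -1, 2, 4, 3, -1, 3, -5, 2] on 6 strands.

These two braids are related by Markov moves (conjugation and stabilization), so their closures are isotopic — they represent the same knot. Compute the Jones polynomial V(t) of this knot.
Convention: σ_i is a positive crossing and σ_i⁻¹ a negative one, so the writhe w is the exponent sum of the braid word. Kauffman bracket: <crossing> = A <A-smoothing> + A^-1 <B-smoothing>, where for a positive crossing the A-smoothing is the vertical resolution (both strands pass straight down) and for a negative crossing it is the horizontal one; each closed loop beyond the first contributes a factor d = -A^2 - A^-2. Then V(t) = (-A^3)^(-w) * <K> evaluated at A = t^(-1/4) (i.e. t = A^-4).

-t^5 + t^4 - 2*t^3 + 4*t^2 - 3*t + 4 - 3*t^-1 + 2*t^-2 - t^-3

Derivation:
Markov-equivalent braids have isotopic closures, hence identical knot invariants. Strip the Markov moves from each word to reach a common short braid β, then compute V(t) once on β.
Braid A: s1 s2^-1 s1^-1 s4 s3^-1 s4 s1^-1 s2 s4 s3 s1^-1 s3 s2 s1^-1 on 5 strands reduces by inverse Markov moves (closure unchanged at each step):
  Deconjugate: the word is γ·β·γ⁻¹ with γ = s1 s2^-1 (prefix) and γ⁻¹ = s2 s1^-1 (suffix); strip both.
Reduced to β = s1^-1 s4 s3^-1 s4 s1^-1 s2 s4 s3 s1^-1 s3 on 5 strands, 10 crossings.
Braid B: s2^-1 s1^-1 s4 s3^-1 s4 s1^-1 s2 s4 s3 s1^-1 s3 s5^-1 s2 on 6 strands reduces by inverse Markov moves (closure unchanged at each step):
  Deconjugate: the word is γ·β·γ⁻¹ with γ = s2^-1 (prefix) and γ⁻¹ = s2 (suffix); strip both.
  Destabilize: the word has the form β·s5^-1 where s5^-1 occurs only as the final letter (β ∈ B_5); drop it and the last strand → 5 strands.
Reduced to β = s1^-1 s4 s3^-1 s4 s1^-1 s2 s4 s3 s1^-1 s3 on 5 strands, 10 crossings.
Both give the same β = s1^-1 s4 s3^-1 s4 s1^-1 s2 s4 s3 s1^-1 s3 on 5 strands, so one state sum suffices:
Braid: s1^-1 s4 s3^-1 s4 s1^-1 s2 s4 s3 s1^-1 s3 on 5 strands, 10 crossings.
Writhe w = (#positive) - (#negative) = 6 - 4 = 2.
State-sum expansion of <K>. There are 2^10 = 1024 states.
Smooth each crossing (0=||, 1=⌣⌢); contribution A^(Σ sign_k(1-2s_k)) * d^(L-1).
Tabulate the states by total A-exponent and number of loops L (A-exp: L × count):
  A^10: L=5 ×1
  A^8: L=4 ×7, L=6 ×3
  A^6: L=3 ×18, L=5 ×26, L=7 ×1
  A^4: L=2 ×21, L=4 ×85, L=6 ×14
  A^2: L=1 ×9, L=3 ×137, L=5 ×62, L=7 ×2
  A^0: L=2 ×105, L=4 ×132, L=6 ×15
  A^-2: L=1 ×30, L=3 ×132, L=5 ×47, L=7 ×1
  A^-4: L=2 ×49, L=4 ×65, L=6 ×6
  A^-6: L=3 ×31, L=5 ×14
  A^-8: L=4 ×9, L=6 ×1
  A^-10: L=5 ×1
Each group contributes A^e * Σ count * d^(L-1):
Powers of d = -A^2 - A^-2: d^2 = A^4 + 2 + A^-4; d^3 = -A^6 - 3*A^2 - 3*A^-2 - A^-6; d^4 = A^8 + 4*A^4 + 6 + 4*A^-4 + A^-8; d^5 = -A^10 - 5*A^6 - 10*A^2 - 10*A^-2 - 5*A^-6 - A^-10; d^6 = A^12 + 6*A^8 + 15*A^4 + 20 + 15*A^-4 + 6*A^-8 + A^-12.
  A^10 * (d^4) = A^18 + 4*A^14 + 6*A^10 + 4*A^6 + A^2
  A^8 * (7*d^3 + 3*d^5) = -3*A^18 - 22*A^14 - 51*A^10 - 51*A^6 - 22*A^2 - 3*A^-2
  A^6 * (18*d^2 + 26*d^4 + d^6) = A^18 + 32*A^14 + 137*A^10 + 212*A^6 + 137*A^2 + 32*A^-2 + A^-6
  A^4 * (21*d + 85*d^3 + 14*d^5) = -14*A^14 - 155*A^10 - 416*A^6 - 416*A^2 - 155*A^-2 - 14*A^-6
  A^2 * (9 + 137*d^2 + 62*d^4 + 2*d^6) = 2*A^14 + 74*A^10 + 415*A^6 + 695*A^2 + 415*A^-2 + 74*A^-6 + 2*A^-10
  A^0 * (105*d + 132*d^3 + 15*d^5) = -15*A^10 - 207*A^6 - 651*A^2 - 651*A^-2 - 207*A^-6 - 15*A^-10
  A^-2 * (30 + 132*d^2 + 47*d^4 + d^6) = A^10 + 53*A^6 + 335*A^2 + 596*A^-2 + 335*A^-6 + 53*A^-10 + A^-14
  A^-4 * (49*d + 65*d^3 + 6*d^5) = -6*A^6 - 95*A^2 - 304*A^-2 - 304*A^-6 - 95*A^-10 - 6*A^-14
  A^-6 * (31*d^2 + 14*d^4) = 14*A^2 + 87*A^-2 + 146*A^-6 + 87*A^-10 + 14*A^-14
  A^-8 * (9*d^3 + d^5) = -A^2 - 14*A^-2 - 37*A^-6 - 37*A^-10 - 14*A^-14 - A^-18
  A^-10 * (d^4) = A^-2 + 4*A^-6 + 6*A^-10 + 4*A^-14 + A^-18
Summing the groups: <K> = -A^18 + 2*A^14 - 3*A^10 + 4*A^6 - 3*A^2 + 4*A^-2 - 2*A^-6 + A^-10 - A^-14
Normalise by the writhe: (-A^3)^(-w) = (-A^3)^(-2) = A^-6, so f(A) = A^-6 * <K> = -A^12 + 2*A^8 - 3*A^4 + 4 - 3*A^-4 + 4*A^-8 - 2*A^-12 + A^-16 - A^-20.
Substitute A = t^(-1/4), i.e. A^e → t^(-e/4): V(t) = -t^5 + t^4 - 2*t^3 + 4*t^2 - 3*t + 4 - 3*t^-1 + 2*t^-2 - t^-3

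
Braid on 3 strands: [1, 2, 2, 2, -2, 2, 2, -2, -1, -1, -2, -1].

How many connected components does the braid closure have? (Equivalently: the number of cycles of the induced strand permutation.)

3

Derivation:
Track the strand permutation on 3 strands, starting from identity.
  step 1: s1 swaps positions 1,2 -> [2 1 3]
  step 2: s2 swaps positions 2,3 -> [2 3 1]
  step 3: s2 swaps positions 2,3 -> [2 1 3]
  step 4: s2 swaps positions 2,3 -> [2 3 1]
  step 5: s2^-1 swaps positions 2,3 -> [2 1 3]
  step 6: s2 swaps positions 2,3 -> [2 3 1]
  step 7: s2 swaps positions 2,3 -> [2 1 3]
  step 8: s2^-1 swaps positions 2,3 -> [2 3 1]
  step 9: s1^-1 swaps positions 1,2 -> [3 2 1]
  step 10: s1^-1 swaps positions 1,2 -> [2 3 1]
  step 11: s2^-1 swaps positions 2,3 -> [2 1 3]
  step 12: s1^-1 swaps positions 1,2 -> [1 2 3]
Final permutation (position -> original strand): [1 2 3]
Closure components = cycle count of this permutation = 3.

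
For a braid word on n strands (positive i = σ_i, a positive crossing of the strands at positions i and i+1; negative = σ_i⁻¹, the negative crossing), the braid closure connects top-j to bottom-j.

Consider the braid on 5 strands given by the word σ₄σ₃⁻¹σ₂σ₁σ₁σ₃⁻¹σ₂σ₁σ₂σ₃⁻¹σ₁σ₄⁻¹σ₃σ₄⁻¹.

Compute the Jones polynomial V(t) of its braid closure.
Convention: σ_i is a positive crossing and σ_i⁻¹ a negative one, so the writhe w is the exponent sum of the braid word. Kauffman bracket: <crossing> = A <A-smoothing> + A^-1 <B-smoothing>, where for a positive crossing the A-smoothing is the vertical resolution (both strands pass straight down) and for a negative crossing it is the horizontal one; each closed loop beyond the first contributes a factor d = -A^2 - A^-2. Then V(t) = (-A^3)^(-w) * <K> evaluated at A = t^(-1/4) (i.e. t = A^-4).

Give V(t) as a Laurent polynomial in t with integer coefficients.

-t^7 + 2*t^6 - 2*t^5 + 2*t^4 - 2*t^3 + 2*t^2 - t + 1

Derivation:
The presented braid s4 s3^-1 s2 s1 s1 s3^-1 s2 s1 s2 s3^-1 s1 s4^-1 s3 s4^-1 on 5 strands reduces by inverse Markov moves (closure unchanged at each step):
  Deconjugate: the word is γ·β·γ⁻¹ with γ = s4 s3^-1 (prefix) and γ⁻¹ = s3 s4^-1 (suffix); strip both.
  Destabilize: the word has the form β·s4^-1 where s4^-1 occurs only as the final letter (β ∈ B_4); drop it and the last strand → 4 strands.
Reduced to β = s2 s1 s1 s3^-1 s2 s1 s2 s3^-1 s1 on 4 strands, 9 crossings.
Compute on β:
Braid: s2 s1 s1 s3^-1 s2 s1 s2 s3^-1 s1 on 4 strands, 9 crossings.
Writhe w = (#positive) - (#negative) = 7 - 2 = 5.
State-sum expansion of <K>. There are 2^9 = 512 states.
Each crossing splits two ways (0=vertical, 1=horizontal). The state's weight is A^(#A-smoothings - #B-smoothings) * d^(loops - 1).
Tabulate the states by total A-exponent and number of loops L (A-exp: L × count):
  A^9: L=4 ×1
  A^7: L=3 ×9
  A^5: L=2 ×28, L=4 ×8
  A^3: L=1 ×32, L=3 ×48, L=5 ×4
  A^1: L=2 ×91, L=4 ×34, L=6 ×1
  A^-1: L=1 ×23, L=3 ×92, L=5 ×11
  A^-3: L=2 ×43, L=4 ×40, L=6 ×1
  A^-5: L=1 ×4, L=3 ×26, L=5 ×6
  A^-7: L=2 ×4, L=4 ×5
  A^-9: L=3 ×1
Each group contributes A^e * Σ count * d^(L-1):
Powers of d = -A^2 - A^-2: d^2 = A^4 + 2 + A^-4; d^3 = -A^6 - 3*A^2 - 3*A^-2 - A^-6; d^4 = A^8 + 4*A^4 + 6 + 4*A^-4 + A^-8; d^5 = -A^10 - 5*A^6 - 10*A^2 - 10*A^-2 - 5*A^-6 - A^-10.
  A^9 * (d^3) = -A^15 - 3*A^11 - 3*A^7 - A^3
  A^7 * (9*d^2) = 9*A^11 + 18*A^7 + 9*A^3
  A^5 * (28*d + 8*d^3) = -8*A^11 - 52*A^7 - 52*A^3 - 8*A^-1
  A^3 * (32 + 48*d^2 + 4*d^4) = 4*A^11 + 64*A^7 + 152*A^3 + 64*A^-1 + 4*A^-5
  A^1 * (91*d + 34*d^3 + d^5) = -A^11 - 39*A^7 - 203*A^3 - 203*A^-1 - 39*A^-5 - A^-9
  A^-1 * (23 + 92*d^2 + 11*d^4) = 11*A^7 + 136*A^3 + 273*A^-1 + 136*A^-5 + 11*A^-9
  A^-3 * (43*d + 40*d^3 + d^5) = -A^7 - 45*A^3 - 173*A^-1 - 173*A^-5 - 45*A^-9 - A^-13
  A^-5 * (4 + 26*d^2 + 6*d^4) = 6*A^3 + 50*A^-1 + 92*A^-5 + 50*A^-9 + 6*A^-13
  A^-7 * (4*d + 5*d^3) = -5*A^-1 - 19*A^-5 - 19*A^-9 - 5*A^-13
  A^-9 * (d^2) = A^-5 + 2*A^-9 + A^-13
Summing the groups: <K> = -A^15 + A^11 - 2*A^7 + 2*A^3 - 2*A^-1 + 2*A^-5 - 2*A^-9 + A^-13
Normalise by the writhe: (-A^3)^(-w) = (-A^3)^(-5) = -A^-15, so f(A) = -A^-15 * <K> = 1 - A^-4 + 2*A^-8 - 2*A^-12 + 2*A^-16 - 2*A^-20 + 2*A^-24 - A^-28.
Substitute A = t^(-1/4), i.e. A^e → t^(-e/4): V(t) = -t^7 + 2*t^6 - 2*t^5 + 2*t^4 - 2*t^3 + 2*t^2 - t + 1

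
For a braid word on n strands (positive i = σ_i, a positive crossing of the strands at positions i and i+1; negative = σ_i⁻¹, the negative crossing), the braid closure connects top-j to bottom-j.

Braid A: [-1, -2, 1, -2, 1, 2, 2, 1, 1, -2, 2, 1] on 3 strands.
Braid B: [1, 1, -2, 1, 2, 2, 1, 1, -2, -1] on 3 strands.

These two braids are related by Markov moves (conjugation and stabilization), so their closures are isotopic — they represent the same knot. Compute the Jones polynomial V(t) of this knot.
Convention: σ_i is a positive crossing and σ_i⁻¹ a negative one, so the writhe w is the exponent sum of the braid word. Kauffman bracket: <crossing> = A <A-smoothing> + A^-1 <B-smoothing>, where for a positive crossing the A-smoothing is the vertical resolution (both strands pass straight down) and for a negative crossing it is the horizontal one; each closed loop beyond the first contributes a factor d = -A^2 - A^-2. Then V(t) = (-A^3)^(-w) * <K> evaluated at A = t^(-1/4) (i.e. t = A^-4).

Markov-equivalent braids have isotopic closures, hence identical knot invariants. Strip the Markov moves from each word to reach a common short braid β, then compute V(t) once on β.
Braid A: s1^-1 s2^-1 s1 s2^-1 s1 s2 s2 s1 s1 s2^-1 s2 s1 on 3 strands reduces by inverse Markov moves (closure unchanged at each step):
  Deconjugate: the word is γ·β·γ⁻¹ with γ = s1^-1 (prefix) and γ⁻¹ = s1 (suffix); strip both.
  Deconjugate: the word is γ·β·γ⁻¹ with γ = s2^-1 (prefix) and γ⁻¹ = s2 (suffix); strip both.
Reduced to β = s1 s2^-1 s1 s2 s2 s1 s1 s2^-1 on 3 strands, 8 crossings.
Braid B: s1 s1 s2^-1 s1 s2 s2 s1 s1 s2^-1 s1^-1 on 3 strands reduces by inverse Markov moves (closure unchanged at each step):
  Deconjugate: the word is γ·β·γ⁻¹ with γ = s1 (prefix) and γ⁻¹ = s1^-1 (suffix); strip both.
Reduced to β = s1 s2^-1 s1 s2 s2 s1 s1 s2^-1 on 3 strands, 8 crossings.
Both give the same β = s1 s2^-1 s1 s2 s2 s1 s1 s2^-1 on 3 strands, so one state sum suffices:
Braid: s1 s2^-1 s1 s2 s2 s1 s1 s2^-1 on 3 strands, 8 crossings.
Writhe w = (#positive) - (#negative) = 6 - 2 = 4.
Enumerate smoothing states for the bracket polynomial. There are 2^8 = 256 states.
Smooth each crossing (0=||, 1=⌣⌢); contribution A^(Σ sign_k(1-2s_k)) * d^(L-1).
Tabulate the states by total A-exponent and number of loops L (A-exp: L × count):
  A^8: L=3 ×1
  A^6: L=2 ×6, L=4 ×2
  A^4: L=1 ×11, L=3 ×16, L=5 ×1
  A^2: L=2 ×47, L=4 ×9
  A^0: L=1 ×26, L=3 ×43, L=5 ×1
  A^-2: L=2 ×41, L=4 ×15
  A^-4: L=3 ×26, L=5 ×2
  A^-6: L=4 ×8
  A^-8: L=5 ×1
Each group contributes A^e * Σ count * d^(L-1):
Powers of d = -A^2 - A^-2: d^2 = A^4 + 2 + A^-4; d^3 = -A^6 - 3*A^2 - 3*A^-2 - A^-6; d^4 = A^8 + 4*A^4 + 6 + 4*A^-4 + A^-8.
  A^8 * (d^2) = A^12 + 2*A^8 + A^4
  A^6 * (6*d + 2*d^3) = -2*A^12 - 12*A^8 - 12*A^4 - 2
  A^4 * (11 + 16*d^2 + d^4) = A^12 + 20*A^8 + 49*A^4 + 20 + A^-4
  A^2 * (47*d + 9*d^3) = -9*A^8 - 74*A^4 - 74 - 9*A^-4
  A^0 * (26 + 43*d^2 + d^4) = A^8 + 47*A^4 + 118 + 47*A^-4 + A^-8
  A^-2 * (41*d + 15*d^3) = -15*A^4 - 86 - 86*A^-4 - 15*A^-8
  A^-4 * (26*d^2 + 2*d^4) = 2*A^4 + 34 + 64*A^-4 + 34*A^-8 + 2*A^-12
  A^-6 * (8*d^3) = -8 - 24*A^-4 - 24*A^-8 - 8*A^-12
  A^-8 * (d^4) = 1 + 4*A^-4 + 6*A^-8 + 4*A^-12 + A^-16
Summing the groups: <K> = 2*A^8 - 2*A^4 + 3 - 3*A^-4 + 2*A^-8 - 2*A^-12 + A^-16
Normalise by the writhe: (-A^3)^(-w) = (-A^3)^(-4) = A^-12, so f(A) = A^-12 * <K> = 2*A^-4 - 2*A^-8 + 3*A^-12 - 3*A^-16 + 2*A^-20 - 2*A^-24 + A^-28.
Substitute A = t^(-1/4), i.e. A^e → t^(-e/4): V(t) = t^7 - 2*t^6 + 2*t^5 - 3*t^4 + 3*t^3 - 2*t^2 + 2*t

Answer: t^7 - 2*t^6 + 2*t^5 - 3*t^4 + 3*t^3 - 2*t^2 + 2*t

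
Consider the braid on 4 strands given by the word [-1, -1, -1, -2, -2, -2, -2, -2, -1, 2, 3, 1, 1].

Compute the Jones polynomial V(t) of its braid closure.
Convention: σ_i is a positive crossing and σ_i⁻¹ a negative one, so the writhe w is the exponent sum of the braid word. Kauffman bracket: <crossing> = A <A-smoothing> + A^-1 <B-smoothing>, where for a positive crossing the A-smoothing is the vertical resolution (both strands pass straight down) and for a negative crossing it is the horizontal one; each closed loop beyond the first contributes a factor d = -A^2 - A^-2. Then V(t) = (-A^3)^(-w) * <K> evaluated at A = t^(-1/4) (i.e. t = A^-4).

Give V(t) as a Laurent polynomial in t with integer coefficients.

t^-2 - t^-3 + 2*t^-4 - 2*t^-5 + 3*t^-6 - 2*t^-7 + t^-8 - t^-9

Derivation:
The presented braid s1^-1 s1^-1 s1^-1 s2^-1 s2^-1 s2^-1 s2^-1 s2^-1 s1^-1 s2 s3 s1 s1 on 4 strands reduces by inverse Markov moves (closure unchanged at each step):
  Deconjugate: the word is γ·β·γ⁻¹ with γ = s1^-1 s1^-1 (prefix) and γ⁻¹ = s1 s1 (suffix); strip both.
  Destabilize: the word has the form β·s3 where s3 occurs only as the final letter (β ∈ B_3); drop it and the last strand → 3 strands.
Reduced to β = s1^-1 s2^-1 s2^-1 s2^-1 s2^-1 s2^-1 s1^-1 s2 on 3 strands, 8 crossings.
Compute on β:
Braid: s1^-1 s2^-1 s2^-1 s2^-1 s2^-1 s2^-1 s1^-1 s2 on 3 strands, 8 crossings.
Writhe w = (#positive) - (#negative) = 1 - 7 = -6.
Enumerate smoothing states for the bracket polynomial. There are 2^8 = 256 states.
For each crossing: s=0 is the vertical smoothing, s=1 horizontal. Crossing k contributes A^(sign_k * (1 - 2*s_k)); loop factor d = -A^2 - A^-2.
Tabulate the states by total A-exponent and number of loops L (A-exp: L × count):
  A^8: L=6 ×1
  A^6: L=5 ×8
  A^4: L=4 ×25, L=6 ×3
  A^2: L=3 ×40, L=5 ×15, L=7 ×1
  A^0: L=2 ×35, L=4 ×30, L=6 ×5
  A^-2: L=1 ×15, L=3 ×31, L=5 ×10
  A^-4: L=2 ×18, L=4 ×10
  A^-6: L=1 ×2, L=3 ×6
  A^-8: L=2 ×1
Each group contributes A^e * Σ count * d^(L-1):
Powers of d = -A^2 - A^-2: d^2 = A^4 + 2 + A^-4; d^3 = -A^6 - 3*A^2 - 3*A^-2 - A^-6; d^4 = A^8 + 4*A^4 + 6 + 4*A^-4 + A^-8; d^5 = -A^10 - 5*A^6 - 10*A^2 - 10*A^-2 - 5*A^-6 - A^-10; d^6 = A^12 + 6*A^8 + 15*A^4 + 20 + 15*A^-4 + 6*A^-8 + A^-12.
  A^8 * (d^5) = -A^18 - 5*A^14 - 10*A^10 - 10*A^6 - 5*A^2 - A^-2
  A^6 * (8*d^4) = 8*A^14 + 32*A^10 + 48*A^6 + 32*A^2 + 8*A^-2
  A^4 * (25*d^3 + 3*d^5) = -3*A^14 - 40*A^10 - 105*A^6 - 105*A^2 - 40*A^-2 - 3*A^-6
  A^2 * (40*d^2 + 15*d^4 + d^6) = A^14 + 21*A^10 + 115*A^6 + 190*A^2 + 115*A^-2 + 21*A^-6 + A^-10
  A^0 * (35*d + 30*d^3 + 5*d^5) = -5*A^10 - 55*A^6 - 175*A^2 - 175*A^-2 - 55*A^-6 - 5*A^-10
  A^-2 * (15 + 31*d^2 + 10*d^4) = 10*A^6 + 71*A^2 + 137*A^-2 + 71*A^-6 + 10*A^-10
  A^-4 * (18*d + 10*d^3) = -10*A^2 - 48*A^-2 - 48*A^-6 - 10*A^-10
  A^-6 * (2 + 6*d^2) = 6*A^-2 + 14*A^-6 + 6*A^-10
  A^-8 * (d) = -A^-6 - A^-10
Summing the groups: <K> = -A^18 + A^14 - 2*A^10 + 3*A^6 - 2*A^2 + 2*A^-2 - A^-6 + A^-10
Normalise by the writhe: (-A^3)^(-w) = (-A^3)^(6) = A^18, so f(A) = A^18 * <K> = -A^36 + A^32 - 2*A^28 + 3*A^24 - 2*A^20 + 2*A^16 - A^12 + A^8.
Substitute A = t^(-1/4), i.e. A^e → t^(-e/4): V(t) = t^-2 - t^-3 + 2*t^-4 - 2*t^-5 + 3*t^-6 - 2*t^-7 + t^-8 - t^-9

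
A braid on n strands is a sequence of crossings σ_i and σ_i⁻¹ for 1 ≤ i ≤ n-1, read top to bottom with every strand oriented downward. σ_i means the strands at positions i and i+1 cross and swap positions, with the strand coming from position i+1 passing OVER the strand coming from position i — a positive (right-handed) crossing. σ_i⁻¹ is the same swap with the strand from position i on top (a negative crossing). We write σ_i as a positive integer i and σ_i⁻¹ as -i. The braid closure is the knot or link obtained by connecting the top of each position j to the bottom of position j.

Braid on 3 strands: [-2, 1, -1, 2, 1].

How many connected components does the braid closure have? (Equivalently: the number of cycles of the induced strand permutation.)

Track the strand permutation on 3 strands, starting from identity.
  step 1: s2^-1 swaps positions 2,3 -> [1 3 2]
  step 2: s1 swaps positions 1,2 -> [3 1 2]
  step 3: s1^-1 swaps positions 1,2 -> [1 3 2]
  step 4: s2 swaps positions 2,3 -> [1 2 3]
  step 5: s1 swaps positions 1,2 -> [2 1 3]
Final permutation (position -> original strand): [2 1 3]
Closure components = cycle count of this permutation = 2.

Answer: 2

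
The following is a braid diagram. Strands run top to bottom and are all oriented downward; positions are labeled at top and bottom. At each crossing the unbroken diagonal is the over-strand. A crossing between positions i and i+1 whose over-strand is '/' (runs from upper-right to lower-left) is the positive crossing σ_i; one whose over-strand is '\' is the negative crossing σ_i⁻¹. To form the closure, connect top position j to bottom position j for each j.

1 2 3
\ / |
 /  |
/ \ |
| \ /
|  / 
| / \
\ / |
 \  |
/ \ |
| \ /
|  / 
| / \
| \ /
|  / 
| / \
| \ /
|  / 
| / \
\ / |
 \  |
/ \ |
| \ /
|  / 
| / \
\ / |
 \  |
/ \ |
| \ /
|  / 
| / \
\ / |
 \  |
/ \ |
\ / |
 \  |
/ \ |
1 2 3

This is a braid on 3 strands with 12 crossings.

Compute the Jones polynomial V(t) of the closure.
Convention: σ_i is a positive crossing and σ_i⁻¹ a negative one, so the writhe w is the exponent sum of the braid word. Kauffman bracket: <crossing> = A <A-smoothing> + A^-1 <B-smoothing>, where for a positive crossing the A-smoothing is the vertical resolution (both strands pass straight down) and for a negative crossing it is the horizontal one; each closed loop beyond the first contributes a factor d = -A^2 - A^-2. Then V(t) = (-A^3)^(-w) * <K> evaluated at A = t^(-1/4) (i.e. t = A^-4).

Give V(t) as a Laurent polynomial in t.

Reading the diagram top to bottom ('/'-over between positions i,i+1 = s_i, '\'-over = s_i^-1): braid word = s1 s2 s1^-1 s2 s2 s2 s1^-1 s2 s1^-1 s2 s1^-1 s1^-1.
The presented braid s1 s2 s1^-1 s2 s2 s2 s1^-1 s2 s1^-1 s2 s1^-1 s1^-1 on 3 strands reduces by inverse Markov moves (closure unchanged at each step):
  Deconjugate: the word is γ·β·γ⁻¹ with γ = s1 (prefix) and γ⁻¹ = s1^-1 (suffix); strip both.
Reduced to β = s2 s1^-1 s2 s2 s2 s1^-1 s2 s1^-1 s2 s1^-1 on 3 strands, 10 crossings.
Compute on β:
Braid: s2 s1^-1 s2 s2 s2 s1^-1 s2 s1^-1 s2 s1^-1 on 3 strands, 10 crossings.
Writhe w = (#positive) - (#negative) = 6 - 4 = 2.
State-sum expansion of <K>. There are 2^10 = 1024 states.
For each crossing: s=0 is the vertical smoothing, s=1 horizontal. Crossing k contributes A^(sign_k * (1 - 2*s_k)); loop factor d = -A^2 - A^-2.
Tabulate the states by total A-exponent and number of loops L (A-exp: L × count):
  A^10: L=5 ×1
  A^8: L=4 ×10
  A^6: L=3 ×42, L=5 ×3
  A^4: L=2 ×90, L=4 ×29, L=6 ×1
  A^2: L=1 ×87, L=3 ×110, L=5 ×13
  A^0: L=2 ×179, L=4 ×71, L=6 ×2
  A^-2: L=3 ×187, L=5 ×23
  A^-4: L=4 ×117, L=6 ×3
  A^-6: L=5 ×45
  A^-8: L=6 ×10
  A^-10: L=7 ×1
Each group contributes A^e * Σ count * d^(L-1):
Powers of d = -A^2 - A^-2: d^2 = A^4 + 2 + A^-4; d^3 = -A^6 - 3*A^2 - 3*A^-2 - A^-6; d^4 = A^8 + 4*A^4 + 6 + 4*A^-4 + A^-8; d^5 = -A^10 - 5*A^6 - 10*A^2 - 10*A^-2 - 5*A^-6 - A^-10; d^6 = A^12 + 6*A^8 + 15*A^4 + 20 + 15*A^-4 + 6*A^-8 + A^-12.
  A^10 * (d^4) = A^18 + 4*A^14 + 6*A^10 + 4*A^6 + A^2
  A^8 * (10*d^3) = -10*A^14 - 30*A^10 - 30*A^6 - 10*A^2
  A^6 * (42*d^2 + 3*d^4) = 3*A^14 + 54*A^10 + 102*A^6 + 54*A^2 + 3*A^-2
  A^4 * (90*d + 29*d^3 + d^5) = -A^14 - 34*A^10 - 187*A^6 - 187*A^2 - 34*A^-2 - A^-6
  A^2 * (87 + 110*d^2 + 13*d^4) = 13*A^10 + 162*A^6 + 385*A^2 + 162*A^-2 + 13*A^-6
  A^0 * (179*d + 71*d^3 + 2*d^5) = -2*A^10 - 81*A^6 - 412*A^2 - 412*A^-2 - 81*A^-6 - 2*A^-10
  A^-2 * (187*d^2 + 23*d^4) = 23*A^6 + 279*A^2 + 512*A^-2 + 279*A^-6 + 23*A^-10
  A^-4 * (117*d^3 + 3*d^5) = -3*A^6 - 132*A^2 - 381*A^-2 - 381*A^-6 - 132*A^-10 - 3*A^-14
  A^-6 * (45*d^4) = 45*A^2 + 180*A^-2 + 270*A^-6 + 180*A^-10 + 45*A^-14
  A^-8 * (10*d^5) = -10*A^2 - 50*A^-2 - 100*A^-6 - 100*A^-10 - 50*A^-14 - 10*A^-18
  A^-10 * (d^6) = A^2 + 6*A^-2 + 15*A^-6 + 20*A^-10 + 15*A^-14 + 6*A^-18 + A^-22
Summing the groups: <K> = A^18 - 4*A^14 + 7*A^10 - 10*A^6 + 14*A^2 - 14*A^-2 + 14*A^-6 - 11*A^-10 + 7*A^-14 - 4*A^-18 + A^-22
Normalise by the writhe: (-A^3)^(-w) = (-A^3)^(-2) = A^-6, so f(A) = A^-6 * <K> = A^12 - 4*A^8 + 7*A^4 - 10 + 14*A^-4 - 14*A^-8 + 14*A^-12 - 11*A^-16 + 7*A^-20 - 4*A^-24 + A^-28.
Substitute A = t^(-1/4), i.e. A^e → t^(-e/4): V(t) = t^7 - 4*t^6 + 7*t^5 - 11*t^4 + 14*t^3 - 14*t^2 + 14*t - 10 + 7*t^-1 - 4*t^-2 + t^-3

Answer: t^7 - 4*t^6 + 7*t^5 - 11*t^4 + 14*t^3 - 14*t^2 + 14*t - 10 + 7*t^-1 - 4*t^-2 + t^-3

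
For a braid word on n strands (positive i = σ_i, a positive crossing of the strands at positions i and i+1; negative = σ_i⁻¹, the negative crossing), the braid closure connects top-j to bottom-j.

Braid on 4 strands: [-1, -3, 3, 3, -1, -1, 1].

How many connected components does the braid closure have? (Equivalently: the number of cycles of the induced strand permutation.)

3

Derivation:
Track the strand permutation on 4 strands, starting from identity.
  step 1: s1^-1 swaps positions 1,2 -> [2 1 3 4]
  step 2: s3^-1 swaps positions 3,4 -> [2 1 4 3]
  step 3: s3 swaps positions 3,4 -> [2 1 3 4]
  step 4: s3 swaps positions 3,4 -> [2 1 4 3]
  step 5: s1^-1 swaps positions 1,2 -> [1 2 4 3]
  step 6: s1^-1 swaps positions 1,2 -> [2 1 4 3]
  step 7: s1 swaps positions 1,2 -> [1 2 4 3]
Final permutation (position -> original strand): [1 2 4 3]
Closure components = cycle count of this permutation = 3.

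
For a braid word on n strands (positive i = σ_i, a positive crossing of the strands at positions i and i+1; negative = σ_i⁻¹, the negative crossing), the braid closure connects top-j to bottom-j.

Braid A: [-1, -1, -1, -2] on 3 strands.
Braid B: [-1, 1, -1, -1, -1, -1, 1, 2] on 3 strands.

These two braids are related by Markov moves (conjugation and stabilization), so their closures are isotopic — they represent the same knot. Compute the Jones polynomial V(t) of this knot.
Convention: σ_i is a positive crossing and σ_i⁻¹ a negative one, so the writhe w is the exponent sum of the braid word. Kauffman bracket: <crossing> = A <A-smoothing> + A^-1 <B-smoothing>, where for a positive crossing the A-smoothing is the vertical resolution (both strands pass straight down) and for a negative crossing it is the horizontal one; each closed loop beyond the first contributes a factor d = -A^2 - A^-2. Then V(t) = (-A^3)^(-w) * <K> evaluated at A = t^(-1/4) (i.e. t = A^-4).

Markov-equivalent braids have isotopic closures, hence identical knot invariants. Strip the Markov moves from each word to reach a common short braid β, then compute V(t) once on β.
Braid A: s1^-1 s1^-1 s1^-1 s2^-1 on 3 strands reduces by inverse Markov moves (closure unchanged at each step):
  Destabilize: the word has the form β·s2^-1 where s2^-1 occurs only as the final letter (β ∈ B_2); drop it and the last strand → 2 strands.
Reduced to β = s1^-1 s1^-1 s1^-1 on 2 strands, 3 crossings.
Braid B: s1^-1 s1 s1^-1 s1^-1 s1^-1 s1^-1 s1 s2 on 3 strands reduces by inverse Markov moves (closure unchanged at each step):
  Destabilize: the word has the form β·s2 where s2 occurs only as the final letter (β ∈ B_2); drop it and the last strand → 2 strands.
  Deconjugate: the word is γ·β·γ⁻¹ with γ = s1^-1 s1 (prefix) and γ⁻¹ = s1^-1 s1 (suffix); strip both.
Reduced to β = s1^-1 s1^-1 s1^-1 on 2 strands, 3 crossings.
Both give the same β = s1^-1 s1^-1 s1^-1 on 2 strands, so one state sum suffices:
Braid: s1^-1 s1^-1 s1^-1 on 2 strands, 3 crossings.
Writhe w = (#positive) - (#negative) = 0 - 3 = -3.
Enumerate smoothing states for the bracket polynomial. There are 2^3 = 8 states.
For each crossing: s=0 is the vertical smoothing, s=1 horizontal. Crossing k contributes A^(sign_k * (1 - 2*s_k)); loop factor d = -A^2 - A^-2.
  state 000: A-exp=-3, loops=2, term = A^-3 * d^1
  state 001: A-exp=-1, loops=1, term = A^-1 * d^0
  state 010: A-exp=-1, loops=1, term = A^-1 * d^0
  state 011: A-exp=+1, loops=2, term = A^1 * d^1
  state 100: A-exp=-1, loops=1, term = A^-1 * d^0
  state 101: A-exp=+1, loops=2, term = A^1 * d^1
  state 110: A-exp=+1, loops=2, term = A^1 * d^1
  state 111: A-exp=+3, loops=3, term = A^3 * d^2
Collect the terms by A-exponent (count of states per loop number):
Powers of d = -A^2 - A^-2: d^2 = A^4 + 2 + A^-4.
  A^3 * (d^2) = A^7 + 2*A^3 + A^-1
  A^1 * (3*d) = -3*A^3 - 3*A^-1
  A^-1 * (3) = 3*A^-1
  A^-3 * (d) = -A^-1 - A^-5
Summing the groups: <K> = A^7 - A^3 - A^-5
Normalise by the writhe: (-A^3)^(-w) = (-A^3)^(3) = -A^9, so f(A) = -A^9 * <K> = -A^16 + A^12 + A^4.
Substitute A = t^(-1/4), i.e. A^e → t^(-e/4): V(t) = t^-1 + t^-3 - t^-4

Answer: t^-1 + t^-3 - t^-4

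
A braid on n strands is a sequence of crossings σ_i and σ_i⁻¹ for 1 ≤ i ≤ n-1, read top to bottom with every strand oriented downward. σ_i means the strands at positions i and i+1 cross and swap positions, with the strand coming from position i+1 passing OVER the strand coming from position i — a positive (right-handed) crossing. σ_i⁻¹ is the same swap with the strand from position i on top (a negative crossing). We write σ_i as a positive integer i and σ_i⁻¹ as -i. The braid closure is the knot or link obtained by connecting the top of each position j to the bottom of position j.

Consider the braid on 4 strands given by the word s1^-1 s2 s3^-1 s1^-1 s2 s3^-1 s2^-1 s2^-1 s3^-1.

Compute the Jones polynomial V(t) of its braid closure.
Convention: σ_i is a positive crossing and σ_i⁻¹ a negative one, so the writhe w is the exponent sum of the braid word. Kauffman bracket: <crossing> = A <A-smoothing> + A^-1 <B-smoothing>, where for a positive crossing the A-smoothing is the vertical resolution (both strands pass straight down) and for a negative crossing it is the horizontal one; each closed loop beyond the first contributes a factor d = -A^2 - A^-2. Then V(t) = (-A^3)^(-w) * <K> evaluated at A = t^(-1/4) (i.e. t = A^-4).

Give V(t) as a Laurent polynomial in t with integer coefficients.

2*t^-1 - 3*t^-2 + 4*t^-3 - 4*t^-4 + 4*t^-5 - 3*t^-6 + 2*t^-7 - t^-8

Derivation:
Braid: s1^-1 s2 s3^-1 s1^-1 s2 s3^-1 s2^-1 s2^-1 s3^-1 on 4 strands, 9 crossings.
Writhe w = (#positive) - (#negative) = 2 - 7 = -5.
State-sum expansion of <K>. There are 2^9 = 512 states.
Each crossing splits two ways (0=vertical, 1=horizontal). The state's weight is A^(#A-smoothings - #B-smoothings) * d^(loops - 1).
Tabulate the states by total A-exponent and number of loops L (A-exp: L × count):
  A^9: L=5 ×1
  A^7: L=4 ×9
  A^5: L=3 ×33, L=5 ×3
  A^3: L=2 ×59, L=4 ×25
  A^1: L=1 ×42, L=3 ×80, L=5 ×4
  A^-1: L=2 ×93, L=4 ×33
  A^-3: L=1 ×19, L=3 ×58, L=5 ×7
  A^-5: L=2 ×19, L=4 ×16, L=6 ×1
  A^-7: L=3 ×7, L=5 ×2
  A^-9: L=4 ×1
Each group contributes A^e * Σ count * d^(L-1):
Powers of d = -A^2 - A^-2: d^2 = A^4 + 2 + A^-4; d^3 = -A^6 - 3*A^2 - 3*A^-2 - A^-6; d^4 = A^8 + 4*A^4 + 6 + 4*A^-4 + A^-8; d^5 = -A^10 - 5*A^6 - 10*A^2 - 10*A^-2 - 5*A^-6 - A^-10.
  A^9 * (d^4) = A^17 + 4*A^13 + 6*A^9 + 4*A^5 + A
  A^7 * (9*d^3) = -9*A^13 - 27*A^9 - 27*A^5 - 9*A
  A^5 * (33*d^2 + 3*d^4) = 3*A^13 + 45*A^9 + 84*A^5 + 45*A + 3*A^-3
  A^3 * (59*d + 25*d^3) = -25*A^9 - 134*A^5 - 134*A - 25*A^-3
  A^1 * (42 + 80*d^2 + 4*d^4) = 4*A^9 + 96*A^5 + 226*A + 96*A^-3 + 4*A^-7
  A^-1 * (93*d + 33*d^3) = -33*A^5 - 192*A - 192*A^-3 - 33*A^-7
  A^-3 * (19 + 58*d^2 + 7*d^4) = 7*A^5 + 86*A + 177*A^-3 + 86*A^-7 + 7*A^-11
  A^-5 * (19*d + 16*d^3 + d^5) = -A^5 - 21*A - 77*A^-3 - 77*A^-7 - 21*A^-11 - A^-15
  A^-7 * (7*d^2 + 2*d^4) = 2*A + 15*A^-3 + 26*A^-7 + 15*A^-11 + 2*A^-15
  A^-9 * (d^3) = -A^-3 - 3*A^-7 - 3*A^-11 - A^-15
Summing the groups: <K> = A^17 - 2*A^13 + 3*A^9 - 4*A^5 + 4*A - 4*A^-3 + 3*A^-7 - 2*A^-11
Normalise by the writhe: (-A^3)^(-w) = (-A^3)^(5) = -A^15, so f(A) = -A^15 * <K> = -A^32 + 2*A^28 - 3*A^24 + 4*A^20 - 4*A^16 + 4*A^12 - 3*A^8 + 2*A^4.
Substitute A = t^(-1/4), i.e. A^e → t^(-e/4): V(t) = 2*t^-1 - 3*t^-2 + 4*t^-3 - 4*t^-4 + 4*t^-5 - 3*t^-6 + 2*t^-7 - t^-8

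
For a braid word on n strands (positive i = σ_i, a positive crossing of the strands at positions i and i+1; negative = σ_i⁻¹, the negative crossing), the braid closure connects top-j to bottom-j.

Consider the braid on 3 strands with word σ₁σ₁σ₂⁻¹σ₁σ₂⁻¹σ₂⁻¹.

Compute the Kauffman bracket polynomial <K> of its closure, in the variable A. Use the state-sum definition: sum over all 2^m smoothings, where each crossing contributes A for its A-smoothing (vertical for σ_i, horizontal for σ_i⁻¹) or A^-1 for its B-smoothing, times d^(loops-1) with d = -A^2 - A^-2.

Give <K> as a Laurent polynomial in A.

Braid: s1 s1 s2^-1 s1 s2^-1 s2^-1 on 3 strands, 6 crossings.
Writhe w = (#positive) - (#negative) = 3 - 3 = 0.
State-sum expansion of <K>. There are 2^6 = 64 states.
Smooth each crossing (0=||, 1=⌣⌢); contribution A^(Σ sign_k(1-2s_k)) * d^(L-1).
Tabulate the states by total A-exponent and number of loops L (A-exp: L × count):
  A^6: L=4 ×1
  A^4: L=3 ×6
  A^2: L=2 ×14, L=4 ×1
  A^0: L=1 ×13, L=3 ×7
  A^-2: L=2 ×14, L=4 ×1
  A^-4: L=3 ×6
  A^-6: L=4 ×1
Each group contributes A^e * Σ count * d^(L-1):
Powers of d = -A^2 - A^-2: d^2 = A^4 + 2 + A^-4; d^3 = -A^6 - 3*A^2 - 3*A^-2 - A^-6.
  A^6 * (d^3) = -A^12 - 3*A^8 - 3*A^4 - 1
  A^4 * (6*d^2) = 6*A^8 + 12*A^4 + 6
  A^2 * (14*d + d^3) = -A^8 - 17*A^4 - 17 - A^-4
  A^0 * (13 + 7*d^2) = 7*A^4 + 27 + 7*A^-4
  A^-2 * (14*d + d^3) = -A^4 - 17 - 17*A^-4 - A^-8
  A^-4 * (6*d^2) = 6 + 12*A^-4 + 6*A^-8
  A^-6 * (d^3) = -1 - 3*A^-4 - 3*A^-8 - A^-12
Summing the groups: <K> = -A^12 + 2*A^8 - 2*A^4 + 3 - 2*A^-4 + 2*A^-8 - A^-12

Answer: -A^12 + 2*A^8 - 2*A^4 + 3 - 2*A^-4 + 2*A^-8 - A^-12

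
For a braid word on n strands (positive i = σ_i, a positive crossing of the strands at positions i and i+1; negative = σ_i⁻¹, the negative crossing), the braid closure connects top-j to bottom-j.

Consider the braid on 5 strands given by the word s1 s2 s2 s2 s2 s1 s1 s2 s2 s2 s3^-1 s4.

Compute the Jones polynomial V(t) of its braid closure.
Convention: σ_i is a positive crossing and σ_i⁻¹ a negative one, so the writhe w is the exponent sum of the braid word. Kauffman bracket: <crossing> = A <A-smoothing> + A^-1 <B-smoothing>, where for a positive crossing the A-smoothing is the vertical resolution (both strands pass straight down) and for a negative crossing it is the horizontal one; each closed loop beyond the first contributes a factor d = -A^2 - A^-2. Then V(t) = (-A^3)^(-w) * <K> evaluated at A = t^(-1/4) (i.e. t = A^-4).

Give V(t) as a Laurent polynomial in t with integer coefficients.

The presented braid s1 s2 s2 s2 s2 s1 s1 s2 s2 s2 s3^-1 s4 on 5 strands reduces by inverse Markov moves (closure unchanged at each step):
  Destabilize: the word has the form β·s4 where s4 occurs only as the final letter (β ∈ B_4); drop it and the last strand → 4 strands.
  Destabilize: the word has the form β·s3^-1 where s3^-1 occurs only as the final letter (β ∈ B_3); drop it and the last strand → 3 strands.
Reduced to β = s1 s2 s2 s2 s2 s1 s1 s2 s2 s2 on 3 strands, 10 crossings.
Compute on β:
Braid: s1 s2 s2 s2 s2 s1 s1 s2 s2 s2 on 3 strands, 10 crossings.
Writhe w = (#positive) - (#negative) = 10 - 0 = 10.
Computing the Kauffman bracket via state sum. There are 2^10 = 1024 states.
Each crossing splits two ways (0=vertical, 1=horizontal). The state's weight is A^(#A-smoothings - #B-smoothings) * d^(loops - 1).
Tabulate the states by total A-exponent and number of loops L (A-exp: L × count):
  A^10: L=3 ×1
  A^8: L=2 ×10
  A^6: L=1 ×21, L=3 ×24
  A^4: L=2 ×84, L=4 ×36
  A^2: L=1 ×24, L=3 ×151, L=5 ×35
  A^0: L=2 ×72, L=4 ×159, L=6 ×21
  A^-2: L=3 ×98, L=5 ×105, L=7 ×7
  A^-4: L=4 ×76, L=6 ×43, L=8 ×1
  A^-6: L=5 ×35, L=7 ×10
  A^-8: L=6 ×9, L=8 ×1
  A^-10: L=7 ×1
Each group contributes A^e * Σ count * d^(L-1):
Powers of d = -A^2 - A^-2: d^2 = A^4 + 2 + A^-4; d^3 = -A^6 - 3*A^2 - 3*A^-2 - A^-6; d^4 = A^8 + 4*A^4 + 6 + 4*A^-4 + A^-8; d^5 = -A^10 - 5*A^6 - 10*A^2 - 10*A^-2 - 5*A^-6 - A^-10; d^6 = A^12 + 6*A^8 + 15*A^4 + 20 + 15*A^-4 + 6*A^-8 + A^-12; d^7 = -A^14 - 7*A^10 - 21*A^6 - 35*A^2 - 35*A^-2 - 21*A^-6 - 7*A^-10 - A^-14.
  A^10 * (d^2) = A^14 + 2*A^10 + A^6
  A^8 * (10*d) = -10*A^10 - 10*A^6
  A^6 * (21 + 24*d^2) = 24*A^10 + 69*A^6 + 24*A^2
  A^4 * (84*d + 36*d^3) = -36*A^10 - 192*A^6 - 192*A^2 - 36*A^-2
  A^2 * (24 + 151*d^2 + 35*d^4) = 35*A^10 + 291*A^6 + 536*A^2 + 291*A^-2 + 35*A^-6
  A^0 * (72*d + 159*d^3 + 21*d^5) = -21*A^10 - 264*A^6 - 759*A^2 - 759*A^-2 - 264*A^-6 - 21*A^-10
  A^-2 * (98*d^2 + 105*d^4 + 7*d^6) = 7*A^10 + 147*A^6 + 623*A^2 + 966*A^-2 + 623*A^-6 + 147*A^-10 + 7*A^-14
  A^-4 * (76*d^3 + 43*d^5 + d^7) = -A^10 - 50*A^6 - 312*A^2 - 693*A^-2 - 693*A^-6 - 312*A^-10 - 50*A^-14 - A^-18
  A^-6 * (35*d^4 + 10*d^6) = 10*A^6 + 95*A^2 + 290*A^-2 + 410*A^-6 + 290*A^-10 + 95*A^-14 + 10*A^-18
  A^-8 * (9*d^5 + d^7) = -A^6 - 16*A^2 - 66*A^-2 - 125*A^-6 - 125*A^-10 - 66*A^-14 - 16*A^-18 - A^-22
  A^-10 * (d^6) = A^2 + 6*A^-2 + 15*A^-6 + 20*A^-10 + 15*A^-14 + 6*A^-18 + A^-22
Summing the groups: <K> = A^14 + A^6 - A^-2 + A^-6 - A^-10 + A^-14 - A^-18
Normalise by the writhe: (-A^3)^(-w) = (-A^3)^(-10) = A^-30, so f(A) = A^-30 * <K> = A^-16 + A^-24 - A^-32 + A^-36 - A^-40 + A^-44 - A^-48.
Substitute A = t^(-1/4), i.e. A^e → t^(-e/4): V(t) = -t^12 + t^11 - t^10 + t^9 - t^8 + t^6 + t^4

Answer: -t^12 + t^11 - t^10 + t^9 - t^8 + t^6 + t^4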